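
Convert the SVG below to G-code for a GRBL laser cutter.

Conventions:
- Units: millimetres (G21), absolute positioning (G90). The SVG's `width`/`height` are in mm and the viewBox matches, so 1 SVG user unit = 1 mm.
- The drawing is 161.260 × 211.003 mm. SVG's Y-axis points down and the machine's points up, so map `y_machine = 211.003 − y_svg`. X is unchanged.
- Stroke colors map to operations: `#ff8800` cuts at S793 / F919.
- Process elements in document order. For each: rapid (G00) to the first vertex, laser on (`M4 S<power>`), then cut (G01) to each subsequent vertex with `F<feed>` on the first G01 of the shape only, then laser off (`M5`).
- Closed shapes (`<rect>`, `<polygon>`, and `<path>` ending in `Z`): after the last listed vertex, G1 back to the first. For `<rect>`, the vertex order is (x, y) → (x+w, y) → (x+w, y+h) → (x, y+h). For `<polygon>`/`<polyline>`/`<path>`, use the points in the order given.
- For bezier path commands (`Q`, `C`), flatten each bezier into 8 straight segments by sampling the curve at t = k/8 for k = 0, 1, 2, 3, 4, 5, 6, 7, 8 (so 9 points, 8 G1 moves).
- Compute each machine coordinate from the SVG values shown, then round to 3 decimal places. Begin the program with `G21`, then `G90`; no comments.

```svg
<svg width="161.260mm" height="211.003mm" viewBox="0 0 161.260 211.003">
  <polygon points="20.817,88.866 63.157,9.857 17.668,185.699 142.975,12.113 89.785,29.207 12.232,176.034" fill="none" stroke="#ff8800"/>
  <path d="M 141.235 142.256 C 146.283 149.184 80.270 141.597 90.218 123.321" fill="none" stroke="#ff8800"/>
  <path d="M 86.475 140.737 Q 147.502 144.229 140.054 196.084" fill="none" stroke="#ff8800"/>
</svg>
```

G21
G90
G00 X20.817 Y122.137
M4 S793
G01 X63.157 Y201.146 F919
G01 X17.668 Y25.304
G01 X142.975 Y198.890
G01 X89.785 Y181.796
G01 X12.232 Y34.969
G01 X20.817 Y122.137
M5
G00 X141.235 Y68.747
M4 S793
G01 X140.084 Y66.822 F919
G01 X133.994 Y66.213
G01 X124.688 Y66.875
G01 X113.889 Y68.763
G01 X103.319 Y71.833
G01 X94.702 Y76.039
G01 X89.761 Y81.337
G01 X90.218 Y87.682
M5
G00 X86.475 Y70.266
M4 S793
G01 X100.662 Y68.637 F919
G01 X112.709 Y65.497
G01 X122.616 Y60.846
G01 X130.383 Y54.683
G01 X136.011 Y47.009
G01 X139.498 Y37.824
G01 X140.846 Y27.127
G01 X140.054 Y14.919
M5

1 u = 1 mm; y_m = 211.003 − y.

[1] `<polygon>` closed polygon, #ff8800→cut S793 F919: (20.817,122.137) → (63.157,201.146) → (17.668,25.304) → (142.975,198.890) → (89.785,181.796) → (12.232,34.969) → (20.817,122.137) (closed)

[2] `<path>` cubic bezier, #ff8800→cut S793 F919: (141.235,68.747) → (140.084,66.822) → (133.994,66.213) → (124.688,66.875) → (113.889,68.763) → (103.319,71.833) → (94.702,76.039) → (89.761,81.337) → (90.218,87.682)

[3] `<path>` quadratic bezier, #ff8800→cut S793 F919: (86.475,70.266) → (100.662,68.637) → (112.709,65.497) → (122.616,60.846) → (130.383,54.683) → (136.011,47.009) → (139.498,37.824) → (140.846,27.127) → (140.054,14.919)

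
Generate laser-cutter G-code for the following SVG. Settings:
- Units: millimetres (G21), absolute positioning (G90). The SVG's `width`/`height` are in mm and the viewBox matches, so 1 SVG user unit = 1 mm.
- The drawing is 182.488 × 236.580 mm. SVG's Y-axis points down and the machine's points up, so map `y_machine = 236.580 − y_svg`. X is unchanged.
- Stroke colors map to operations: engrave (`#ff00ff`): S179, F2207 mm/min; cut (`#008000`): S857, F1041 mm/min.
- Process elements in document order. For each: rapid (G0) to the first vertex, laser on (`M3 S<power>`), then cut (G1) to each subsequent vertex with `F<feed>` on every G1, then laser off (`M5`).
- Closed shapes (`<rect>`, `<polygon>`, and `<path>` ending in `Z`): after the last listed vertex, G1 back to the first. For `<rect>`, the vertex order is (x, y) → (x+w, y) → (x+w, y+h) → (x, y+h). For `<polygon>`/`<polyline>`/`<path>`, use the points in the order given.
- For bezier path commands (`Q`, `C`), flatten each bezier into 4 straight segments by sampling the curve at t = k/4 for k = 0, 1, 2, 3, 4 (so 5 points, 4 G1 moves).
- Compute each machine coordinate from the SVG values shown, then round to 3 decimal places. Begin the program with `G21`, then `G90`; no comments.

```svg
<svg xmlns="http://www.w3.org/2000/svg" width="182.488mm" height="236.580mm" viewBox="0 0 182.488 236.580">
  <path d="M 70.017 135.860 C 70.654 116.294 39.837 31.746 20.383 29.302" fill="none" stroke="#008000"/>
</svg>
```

G21
G90
G0 X70.017 Y100.720
M3 S857
G1 X65.266 Y125.280 F1041
G1 X52.734 Y160.420 F1041
G1 X36.435 Y192.349 F1041
G1 X20.383 Y207.278 F1041
M5

Since the viewBox matches the mm dimensions, user units are millimetres directly. The only transform is the Y-flip y_m = 236.580 − y_svg.

Shape 1 is a cubic bezier drawn with `<path>`. Its stroke #008000 means cut at S857, F1041. After flipping Y the toolpath is (70.017,100.720) → (65.266,125.280) → (52.734,160.420) → (36.435,192.349) → (20.383,207.278).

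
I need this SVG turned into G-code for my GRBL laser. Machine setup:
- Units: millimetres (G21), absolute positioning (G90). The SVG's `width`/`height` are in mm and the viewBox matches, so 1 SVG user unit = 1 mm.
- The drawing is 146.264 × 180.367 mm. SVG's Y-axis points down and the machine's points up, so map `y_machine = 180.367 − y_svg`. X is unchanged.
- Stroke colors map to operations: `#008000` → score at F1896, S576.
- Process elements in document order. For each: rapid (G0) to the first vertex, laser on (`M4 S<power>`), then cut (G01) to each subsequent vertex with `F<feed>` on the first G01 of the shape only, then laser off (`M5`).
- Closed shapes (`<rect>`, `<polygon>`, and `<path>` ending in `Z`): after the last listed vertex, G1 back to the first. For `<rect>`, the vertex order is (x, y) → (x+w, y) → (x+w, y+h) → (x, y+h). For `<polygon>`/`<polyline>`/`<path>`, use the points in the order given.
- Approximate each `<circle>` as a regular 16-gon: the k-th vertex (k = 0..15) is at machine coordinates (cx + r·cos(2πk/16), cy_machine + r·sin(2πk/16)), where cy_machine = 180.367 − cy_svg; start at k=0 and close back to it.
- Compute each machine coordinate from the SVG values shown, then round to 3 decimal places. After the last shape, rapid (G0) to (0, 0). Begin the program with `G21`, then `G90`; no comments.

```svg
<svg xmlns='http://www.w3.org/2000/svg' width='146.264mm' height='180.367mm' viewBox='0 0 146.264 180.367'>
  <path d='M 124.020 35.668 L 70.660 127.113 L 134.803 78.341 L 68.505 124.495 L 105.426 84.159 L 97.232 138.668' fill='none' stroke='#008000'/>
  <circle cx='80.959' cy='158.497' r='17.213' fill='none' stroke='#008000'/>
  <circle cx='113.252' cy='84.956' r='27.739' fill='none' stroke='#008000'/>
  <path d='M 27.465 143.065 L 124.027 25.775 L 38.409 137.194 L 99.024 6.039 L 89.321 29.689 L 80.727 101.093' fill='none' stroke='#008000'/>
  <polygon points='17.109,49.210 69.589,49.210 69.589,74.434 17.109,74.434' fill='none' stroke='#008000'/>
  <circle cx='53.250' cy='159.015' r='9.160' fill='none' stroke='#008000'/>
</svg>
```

G21
G90
G0 X124.020 Y144.699
M4 S576
G01 X70.660 Y53.254 F1896
G01 X134.803 Y102.026
G01 X68.505 Y55.872
G01 X105.426 Y96.208
G01 X97.232 Y41.699
M5
G0 X98.172 Y21.870
M4 S576
G01 X96.862 Y28.457 F1896
G01 X93.130 Y34.041
G01 X87.546 Y37.773
G01 X80.959 Y39.083
G01 X74.372 Y37.773
G01 X68.788 Y34.041
G01 X65.056 Y28.457
G01 X63.746 Y21.870
G01 X65.056 Y15.283
G01 X68.788 Y9.699
G01 X74.372 Y5.967
G01 X80.959 Y4.657
G01 X87.546 Y5.967
G01 X93.130 Y9.699
G01 X96.862 Y15.283
G01 X98.172 Y21.870
M5
G0 X140.991 Y95.411
M4 S576
G01 X138.879 Y106.026 F1896
G01 X132.866 Y115.025
G01 X123.867 Y121.038
G01 X113.252 Y123.150
G01 X102.637 Y121.038
G01 X93.638 Y115.025
G01 X87.625 Y106.026
G01 X85.513 Y95.411
G01 X87.625 Y84.796
G01 X93.638 Y75.797
G01 X102.637 Y69.784
G01 X113.252 Y67.672
G01 X123.867 Y69.784
G01 X132.866 Y75.797
G01 X138.879 Y84.796
G01 X140.991 Y95.411
M5
G0 X27.465 Y37.302
M4 S576
G01 X124.027 Y154.592 F1896
G01 X38.409 Y43.173
G01 X99.024 Y174.328
G01 X89.321 Y150.678
G01 X80.727 Y79.274
M5
G0 X17.109 Y131.157
M4 S576
G01 X69.589 Y131.157 F1896
G01 X69.589 Y105.933
G01 X17.109 Y105.933
G01 X17.109 Y131.157
M5
G0 X62.410 Y21.352
M4 S576
G01 X61.713 Y24.857 F1896
G01 X59.727 Y27.829
G01 X56.755 Y29.815
G01 X53.250 Y30.512
G01 X49.745 Y29.815
G01 X46.773 Y27.829
G01 X44.787 Y24.857
G01 X44.090 Y21.352
G01 X44.787 Y17.847
G01 X46.773 Y14.875
G01 X49.745 Y12.889
G01 X53.250 Y12.192
G01 X56.755 Y12.889
G01 X59.727 Y14.875
G01 X61.713 Y17.847
G01 X62.410 Y21.352
M5
G0 X0.000 Y0.000

Since the viewBox matches the mm dimensions, user units are millimetres directly. The only transform is the Y-flip y_m = 180.367 − y_svg.

Shape 1 is a open polyline drawn with `<path>`. Its stroke #008000 means score at S576, F1896. After flipping Y the toolpath is (124.020,144.699) → (70.660,53.254) → (134.803,102.026) → (68.505,55.872) → (105.426,96.208) → (97.232,41.699).

Shape 2 is a circle drawn with `<circle>`. Its stroke #008000 means score at S576, F1896. After flipping Y the toolpath is (98.172,21.870) → (96.862,28.457) → (93.130,34.041) → (87.546,37.773) → (80.959,39.083) → (74.372,37.773) → (68.788,34.041) → (65.056,28.457) → (63.746,21.870) → (65.056,15.283) → (68.788,9.699) → (74.372,5.967) → (80.959,4.657) → (87.546,5.967) → (93.130,9.699) → (96.862,15.283) → (98.172,21.870), returning to the start.

Shape 3 is a circle drawn with `<circle>`. Its stroke #008000 means score at S576, F1896. After flipping Y the toolpath is (140.991,95.411) → (138.879,106.026) → (132.866,115.025) → (123.867,121.038) → (113.252,123.150) → (102.637,121.038) → (93.638,115.025) → (87.625,106.026) → (85.513,95.411) → (87.625,84.796) → (93.638,75.797) → (102.637,69.784) → (113.252,67.672) → (123.867,69.784) → (132.866,75.797) → (138.879,84.796) → (140.991,95.411), returning to the start.

Shape 4 is a open polyline drawn with `<path>`. Its stroke #008000 means score at S576, F1896. After flipping Y the toolpath is (27.465,37.302) → (124.027,154.592) → (38.409,43.173) → (99.024,174.328) → (89.321,150.678) → (80.727,79.274).

Shape 5 is a rectangle drawn with `<polygon>`. Its stroke #008000 means score at S576, F1896. After flipping Y the toolpath is (17.109,131.157) → (69.589,131.157) → (69.589,105.933) → (17.109,105.933) → (17.109,131.157), returning to the start.

Shape 6 is a circle drawn with `<circle>`. Its stroke #008000 means score at S576, F1896. After flipping Y the toolpath is (62.410,21.352) → (61.713,24.857) → (59.727,27.829) → (56.755,29.815) → (53.250,30.512) → (49.745,29.815) → (46.773,27.829) → (44.787,24.857) → (44.090,21.352) → (44.787,17.847) → (46.773,14.875) → (49.745,12.889) → (53.250,12.192) → (56.755,12.889) → (59.727,14.875) → (61.713,17.847) → (62.410,21.352), returning to the start.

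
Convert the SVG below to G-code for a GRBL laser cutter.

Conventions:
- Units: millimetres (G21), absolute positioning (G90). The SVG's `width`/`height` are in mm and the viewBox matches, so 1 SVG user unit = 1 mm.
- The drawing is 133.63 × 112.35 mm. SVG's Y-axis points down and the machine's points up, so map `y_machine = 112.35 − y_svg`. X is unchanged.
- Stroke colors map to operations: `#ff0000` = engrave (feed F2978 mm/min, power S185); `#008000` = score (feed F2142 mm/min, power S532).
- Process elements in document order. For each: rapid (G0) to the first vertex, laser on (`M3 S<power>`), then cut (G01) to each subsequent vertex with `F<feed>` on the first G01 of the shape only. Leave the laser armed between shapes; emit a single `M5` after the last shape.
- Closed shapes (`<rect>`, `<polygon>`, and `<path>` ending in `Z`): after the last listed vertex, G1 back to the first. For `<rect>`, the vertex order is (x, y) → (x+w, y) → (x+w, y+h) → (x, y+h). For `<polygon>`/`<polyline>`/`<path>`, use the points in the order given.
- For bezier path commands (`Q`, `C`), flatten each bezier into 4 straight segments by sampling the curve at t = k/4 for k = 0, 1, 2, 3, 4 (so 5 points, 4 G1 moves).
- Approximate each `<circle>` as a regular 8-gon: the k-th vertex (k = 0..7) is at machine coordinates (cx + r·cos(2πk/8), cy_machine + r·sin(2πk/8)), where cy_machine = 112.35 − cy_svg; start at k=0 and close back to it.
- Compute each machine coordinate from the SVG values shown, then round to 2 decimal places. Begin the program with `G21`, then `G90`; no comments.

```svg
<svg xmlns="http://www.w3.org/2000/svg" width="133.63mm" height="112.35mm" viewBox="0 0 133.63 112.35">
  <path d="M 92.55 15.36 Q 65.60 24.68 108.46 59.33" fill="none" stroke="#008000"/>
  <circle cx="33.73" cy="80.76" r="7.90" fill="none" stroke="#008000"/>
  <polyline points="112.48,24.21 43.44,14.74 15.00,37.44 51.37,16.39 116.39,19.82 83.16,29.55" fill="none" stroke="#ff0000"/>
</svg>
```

G21
G90
G0 X92.55 Y96.99
M3 S532
G01 X83.44 Y90.75 F2142
G01 X83.05 Y81.34
G01 X91.39 Y68.76
G01 X108.46 Y53.02
G0 X41.63 Y31.59
M3 S532
G01 X39.32 Y37.18 F2142
G01 X33.73 Y39.49
G01 X28.14 Y37.18
G01 X25.83 Y31.59
G01 X28.14 Y26.00
G01 X33.73 Y23.69
G01 X39.32 Y26.00
G01 X41.63 Y31.59
G0 X112.48 Y88.14
M3 S185
G01 X43.44 Y97.61 F2978
G01 X15.00 Y74.91
G01 X51.37 Y95.96
G01 X116.39 Y92.53
G01 X83.16 Y82.80
M5

viewBox `0 0 133.63 112.35` with mm width/height → 1 unit = 1 mm. Flip: y_m = 112.35 − y_svg.

**Shape 1** — `<path>` quadratic bezier, stroke `#008000` → score (S532, F2142). Control points (SVG): P0=(92.55,15.36), P1=(65.60,24.68), P2=(108.46,59.33); sampled at t=k/4. Machine vertices: (92.55,96.99) → (83.44,90.75) → (83.05,81.34) → (91.39,68.76) → (108.46,53.02). Open path.

**Shape 2** — `<circle>` circle, stroke `#008000` → score (S532, F2142). Machine vertices: (41.63,31.59) → (39.32,37.18) → (33.73,39.49) → (28.14,37.18) → (25.83,31.59) → (28.14,26.00) → (33.73,23.69) → (39.32,26.00) → (41.63,31.59). Closed: final G1 returns to the first vertex.

**Shape 3** — `<polyline>` open polyline, stroke `#ff0000` → engrave (S185, F2978). Machine vertices: (112.48,88.14) → (43.44,97.61) → (15.00,74.91) → (51.37,95.96) → (116.39,92.53) → (83.16,82.80). Open path.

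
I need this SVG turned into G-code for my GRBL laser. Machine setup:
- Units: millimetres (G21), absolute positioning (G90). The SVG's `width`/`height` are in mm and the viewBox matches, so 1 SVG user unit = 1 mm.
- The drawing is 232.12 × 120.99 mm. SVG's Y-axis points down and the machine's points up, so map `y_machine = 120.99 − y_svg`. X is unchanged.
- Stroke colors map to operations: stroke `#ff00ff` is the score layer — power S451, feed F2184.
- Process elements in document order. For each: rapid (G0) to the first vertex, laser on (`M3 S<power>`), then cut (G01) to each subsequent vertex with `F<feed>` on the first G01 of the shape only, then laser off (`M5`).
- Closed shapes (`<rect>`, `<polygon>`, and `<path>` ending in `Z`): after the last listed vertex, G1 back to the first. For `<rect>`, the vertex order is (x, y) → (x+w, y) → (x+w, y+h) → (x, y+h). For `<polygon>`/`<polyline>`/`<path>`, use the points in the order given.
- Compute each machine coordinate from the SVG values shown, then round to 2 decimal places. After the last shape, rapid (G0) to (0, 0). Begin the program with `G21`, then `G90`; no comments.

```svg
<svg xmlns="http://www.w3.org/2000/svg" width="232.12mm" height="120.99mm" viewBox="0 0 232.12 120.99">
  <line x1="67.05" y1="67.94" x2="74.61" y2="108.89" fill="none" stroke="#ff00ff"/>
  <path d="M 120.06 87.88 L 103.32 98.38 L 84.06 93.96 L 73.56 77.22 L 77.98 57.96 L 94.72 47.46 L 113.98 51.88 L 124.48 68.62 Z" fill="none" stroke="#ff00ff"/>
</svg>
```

1 u = 1 mm; y_m = 120.99 − y.

[1] `<line>` line segment, #ff00ff→score S451 F2184: (67.05,53.05) → (74.61,12.10)

[2] `<path>` regular polygon, #ff00ff→score S451 F2184: (120.06,33.11) → (103.32,22.61) → (84.06,27.03) → (73.56,43.77) → (77.98,63.03) → (94.72,73.53) → (113.98,69.11) → (124.48,52.37) → (120.06,33.11) (closed)

G21
G90
G0 X67.05 Y53.05
M3 S451
G01 X74.61 Y12.10 F2184
M5
G0 X120.06 Y33.11
M3 S451
G01 X103.32 Y22.61 F2184
G01 X84.06 Y27.03
G01 X73.56 Y43.77
G01 X77.98 Y63.03
G01 X94.72 Y73.53
G01 X113.98 Y69.11
G01 X124.48 Y52.37
G01 X120.06 Y33.11
M5
G0 X0.00 Y0.00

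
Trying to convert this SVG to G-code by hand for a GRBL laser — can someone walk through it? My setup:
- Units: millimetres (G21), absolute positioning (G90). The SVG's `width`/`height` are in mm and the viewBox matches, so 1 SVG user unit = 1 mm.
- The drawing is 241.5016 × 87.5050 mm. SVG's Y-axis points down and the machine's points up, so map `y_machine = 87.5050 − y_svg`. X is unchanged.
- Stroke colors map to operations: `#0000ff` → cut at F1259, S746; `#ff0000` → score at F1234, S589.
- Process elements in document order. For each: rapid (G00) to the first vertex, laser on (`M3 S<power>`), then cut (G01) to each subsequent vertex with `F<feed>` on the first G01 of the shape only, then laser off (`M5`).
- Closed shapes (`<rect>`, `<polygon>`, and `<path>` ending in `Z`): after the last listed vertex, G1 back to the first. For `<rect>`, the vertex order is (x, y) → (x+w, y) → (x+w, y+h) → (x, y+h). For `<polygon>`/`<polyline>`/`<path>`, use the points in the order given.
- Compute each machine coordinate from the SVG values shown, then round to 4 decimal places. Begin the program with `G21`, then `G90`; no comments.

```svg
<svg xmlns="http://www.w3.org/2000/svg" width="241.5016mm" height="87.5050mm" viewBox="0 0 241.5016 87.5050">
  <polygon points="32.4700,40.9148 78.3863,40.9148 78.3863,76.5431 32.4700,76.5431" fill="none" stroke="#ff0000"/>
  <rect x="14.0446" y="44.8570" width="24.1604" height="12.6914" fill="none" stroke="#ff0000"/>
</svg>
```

G21
G90
G00 X32.4700 Y46.5902
M3 S589
G01 X78.3863 Y46.5902 F1234
G01 X78.3863 Y10.9619
G01 X32.4700 Y10.9619
G01 X32.4700 Y46.5902
M5
G00 X14.0446 Y42.6480
M3 S589
G01 X38.2050 Y42.6480 F1234
G01 X38.2050 Y29.9566
G01 X14.0446 Y29.9566
G01 X14.0446 Y42.6480
M5

Since the viewBox matches the mm dimensions, user units are millimetres directly. The only transform is the Y-flip y_m = 87.5050 − y_svg.

Shape 1 is a rectangle drawn with `<polygon>`. Its stroke #ff0000 means score at S589, F1234. After flipping Y the toolpath is (32.4700,46.5902) → (78.3863,46.5902) → (78.3863,10.9619) → (32.4700,10.9619) → (32.4700,46.5902), returning to the start.

Shape 2 is a rectangle drawn with `<rect>`. Its stroke #ff0000 means score at S589, F1234. After flipping Y the toolpath is (14.0446,42.6480) → (38.2050,42.6480) → (38.2050,29.9566) → (14.0446,29.9566) → (14.0446,42.6480), returning to the start.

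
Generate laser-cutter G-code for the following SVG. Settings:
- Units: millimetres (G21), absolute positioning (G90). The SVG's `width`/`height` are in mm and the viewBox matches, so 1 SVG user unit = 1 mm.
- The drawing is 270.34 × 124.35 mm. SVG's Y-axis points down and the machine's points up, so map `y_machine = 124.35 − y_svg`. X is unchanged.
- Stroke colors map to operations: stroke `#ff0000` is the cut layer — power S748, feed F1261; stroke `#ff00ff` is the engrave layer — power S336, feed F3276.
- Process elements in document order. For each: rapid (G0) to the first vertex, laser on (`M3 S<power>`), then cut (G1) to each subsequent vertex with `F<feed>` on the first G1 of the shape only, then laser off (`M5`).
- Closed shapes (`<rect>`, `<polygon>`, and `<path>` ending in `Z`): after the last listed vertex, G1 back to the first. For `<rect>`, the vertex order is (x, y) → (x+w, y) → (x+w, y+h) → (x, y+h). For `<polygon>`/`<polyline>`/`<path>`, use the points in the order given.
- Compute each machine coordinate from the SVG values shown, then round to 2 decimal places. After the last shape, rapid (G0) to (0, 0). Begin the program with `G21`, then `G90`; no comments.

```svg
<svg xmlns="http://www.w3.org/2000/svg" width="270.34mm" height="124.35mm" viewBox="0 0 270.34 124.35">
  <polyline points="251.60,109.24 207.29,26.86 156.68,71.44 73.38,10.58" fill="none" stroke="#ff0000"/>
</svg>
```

Since the viewBox matches the mm dimensions, user units are millimetres directly. The only transform is the Y-flip y_m = 124.35 − y_svg.

Shape 1 is a open polyline drawn with `<polyline>`. Its stroke #ff0000 means cut at S748, F1261. After flipping Y the toolpath is (251.60,15.11) → (207.29,97.49) → (156.68,52.91) → (73.38,113.77).

G21
G90
G0 X251.60 Y15.11
M3 S748
G1 X207.29 Y97.49 F1261
G1 X156.68 Y52.91
G1 X73.38 Y113.77
M5
G0 X0.00 Y0.00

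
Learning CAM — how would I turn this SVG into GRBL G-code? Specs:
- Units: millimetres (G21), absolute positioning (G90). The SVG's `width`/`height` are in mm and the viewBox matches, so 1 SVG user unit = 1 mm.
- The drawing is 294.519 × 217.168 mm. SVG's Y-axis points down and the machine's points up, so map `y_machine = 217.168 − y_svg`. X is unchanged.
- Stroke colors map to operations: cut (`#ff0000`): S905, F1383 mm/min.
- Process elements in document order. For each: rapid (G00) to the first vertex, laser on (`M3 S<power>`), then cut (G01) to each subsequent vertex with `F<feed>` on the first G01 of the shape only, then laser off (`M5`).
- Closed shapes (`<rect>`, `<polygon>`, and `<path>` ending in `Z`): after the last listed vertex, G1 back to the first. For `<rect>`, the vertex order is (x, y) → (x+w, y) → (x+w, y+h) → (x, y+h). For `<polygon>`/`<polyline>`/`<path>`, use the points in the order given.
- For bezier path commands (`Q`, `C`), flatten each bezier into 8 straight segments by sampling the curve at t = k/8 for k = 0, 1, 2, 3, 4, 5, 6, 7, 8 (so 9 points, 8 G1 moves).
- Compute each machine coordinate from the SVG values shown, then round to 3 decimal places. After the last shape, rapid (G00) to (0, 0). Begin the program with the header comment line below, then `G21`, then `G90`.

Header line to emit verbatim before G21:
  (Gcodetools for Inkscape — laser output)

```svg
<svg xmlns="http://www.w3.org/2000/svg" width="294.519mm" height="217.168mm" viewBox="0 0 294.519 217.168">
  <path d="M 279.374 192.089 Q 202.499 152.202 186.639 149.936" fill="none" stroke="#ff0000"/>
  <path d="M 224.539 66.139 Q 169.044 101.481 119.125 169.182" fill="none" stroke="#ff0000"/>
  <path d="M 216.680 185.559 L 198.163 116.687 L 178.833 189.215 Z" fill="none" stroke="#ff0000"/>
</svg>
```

1 u = 1 mm; y_m = 217.168 − y.

[1] `<path>` quadratic bezier, #ff0000→cut S905 F1383: (279.374,25.079) → (261.109,34.463) → (244.750,42.671) → (230.298,49.704) → (217.753,55.561) → (207.114,60.242) → (198.382,63.748) → (191.557,66.078) → (186.639,67.232)

[2] `<path>` quadratic bezier, #ff0000→cut S905 F1383: (224.539,151.029) → (210.752,141.688) → (197.140,131.336) → (183.702,119.972) → (170.438,107.597) → (157.348,94.211) → (144.433,79.814) → (131.692,64.406) → (119.125,47.986)

[3] `<path>` closed polygon, #ff0000→cut S905 F1383: (216.680,31.609) → (198.163,100.481) → (178.833,27.953) → (216.680,31.609) (closed)

(Gcodetools for Inkscape — laser output)
G21
G90
G00 X279.374 Y25.079
M3 S905
G01 X261.109 Y34.463 F1383
G01 X244.750 Y42.671
G01 X230.298 Y49.704
G01 X217.753 Y55.561
G01 X207.114 Y60.242
G01 X198.382 Y63.748
G01 X191.557 Y66.078
G01 X186.639 Y67.232
M5
G00 X224.539 Y151.029
M3 S905
G01 X210.752 Y141.688 F1383
G01 X197.140 Y131.336
G01 X183.702 Y119.972
G01 X170.438 Y107.597
G01 X157.348 Y94.211
G01 X144.433 Y79.814
G01 X131.692 Y64.406
G01 X119.125 Y47.986
M5
G00 X216.680 Y31.609
M3 S905
G01 X198.163 Y100.481 F1383
G01 X178.833 Y27.953
G01 X216.680 Y31.609
M5
G00 X0.000 Y0.000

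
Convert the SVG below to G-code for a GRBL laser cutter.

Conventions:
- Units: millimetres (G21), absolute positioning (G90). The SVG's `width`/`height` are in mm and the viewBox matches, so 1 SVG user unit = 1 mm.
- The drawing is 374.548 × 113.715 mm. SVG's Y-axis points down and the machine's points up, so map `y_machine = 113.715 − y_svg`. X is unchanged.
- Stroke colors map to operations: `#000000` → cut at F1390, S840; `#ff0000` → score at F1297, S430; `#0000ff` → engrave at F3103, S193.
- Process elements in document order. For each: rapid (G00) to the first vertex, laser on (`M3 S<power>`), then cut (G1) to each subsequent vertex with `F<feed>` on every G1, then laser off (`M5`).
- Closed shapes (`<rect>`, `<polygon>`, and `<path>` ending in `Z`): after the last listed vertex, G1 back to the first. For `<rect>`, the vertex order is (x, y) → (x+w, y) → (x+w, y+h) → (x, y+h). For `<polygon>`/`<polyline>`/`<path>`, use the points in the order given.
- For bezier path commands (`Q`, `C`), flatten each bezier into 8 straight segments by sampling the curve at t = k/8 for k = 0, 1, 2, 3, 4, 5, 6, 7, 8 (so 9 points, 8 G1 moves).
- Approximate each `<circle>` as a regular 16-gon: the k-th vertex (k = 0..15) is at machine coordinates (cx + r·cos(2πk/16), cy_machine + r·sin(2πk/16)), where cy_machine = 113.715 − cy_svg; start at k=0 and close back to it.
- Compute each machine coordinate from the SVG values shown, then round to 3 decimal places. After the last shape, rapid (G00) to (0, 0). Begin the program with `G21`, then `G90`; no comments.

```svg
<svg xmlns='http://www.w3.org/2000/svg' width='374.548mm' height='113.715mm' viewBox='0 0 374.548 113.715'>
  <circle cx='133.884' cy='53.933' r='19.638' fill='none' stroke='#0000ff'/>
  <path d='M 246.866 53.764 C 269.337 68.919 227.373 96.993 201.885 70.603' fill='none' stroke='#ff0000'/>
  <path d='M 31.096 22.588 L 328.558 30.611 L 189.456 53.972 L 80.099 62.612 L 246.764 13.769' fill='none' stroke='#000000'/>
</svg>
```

Since the viewBox matches the mm dimensions, user units are millimetres directly. The only transform is the Y-flip y_m = 113.715 − y_svg.

Shape 1 is a circle drawn with `<circle>`. Its stroke #0000ff means engrave at S193, F3103. After flipping Y the toolpath is (153.522,59.782) → (152.027,67.297) → (147.770,73.668) → (141.399,77.925) → (133.884,79.420) → (126.369,77.925) → (119.998,73.668) → (115.741,67.297) → (114.246,59.782) → (115.741,52.267) → (119.998,45.896) → (126.369,41.639) → (133.884,40.144) → (141.399,41.639) → (147.770,45.896) → (152.027,52.267) → (153.522,59.782), returning to the start.

Shape 2 is a cubic bezier drawn with `<path>`. Its stroke #ff0000 means score at S430, F1297. After flipping Y the toolpath is (246.866,59.951) → (252.430,53.794) → (252.902,47.215) → (249.229,41.005) → (242.360,35.952) → (233.243,32.847) → (222.826,32.479) → (212.057,35.637) → (201.885,43.112).

Shape 3 is a open polyline drawn with `<path>`. Its stroke #000000 means cut at S840, F1390. After flipping Y the toolpath is (31.096,91.127) → (328.558,83.104) → (189.456,59.743) → (80.099,51.103) → (246.764,99.946).

G21
G90
G00 X153.522 Y59.782
M3 S193
G1 X152.027 Y67.297 F3103
G1 X147.770 Y73.668 F3103
G1 X141.399 Y77.925 F3103
G1 X133.884 Y79.420 F3103
G1 X126.369 Y77.925 F3103
G1 X119.998 Y73.668 F3103
G1 X115.741 Y67.297 F3103
G1 X114.246 Y59.782 F3103
G1 X115.741 Y52.267 F3103
G1 X119.998 Y45.896 F3103
G1 X126.369 Y41.639 F3103
G1 X133.884 Y40.144 F3103
G1 X141.399 Y41.639 F3103
G1 X147.770 Y45.896 F3103
G1 X152.027 Y52.267 F3103
G1 X153.522 Y59.782 F3103
M5
G00 X246.866 Y59.951
M3 S430
G1 X252.430 Y53.794 F1297
G1 X252.902 Y47.215 F1297
G1 X249.229 Y41.005 F1297
G1 X242.360 Y35.952 F1297
G1 X233.243 Y32.847 F1297
G1 X222.826 Y32.479 F1297
G1 X212.057 Y35.637 F1297
G1 X201.885 Y43.112 F1297
M5
G00 X31.096 Y91.127
M3 S840
G1 X328.558 Y83.104 F1390
G1 X189.456 Y59.743 F1390
G1 X80.099 Y51.103 F1390
G1 X246.764 Y99.946 F1390
M5
G00 X0.000 Y0.000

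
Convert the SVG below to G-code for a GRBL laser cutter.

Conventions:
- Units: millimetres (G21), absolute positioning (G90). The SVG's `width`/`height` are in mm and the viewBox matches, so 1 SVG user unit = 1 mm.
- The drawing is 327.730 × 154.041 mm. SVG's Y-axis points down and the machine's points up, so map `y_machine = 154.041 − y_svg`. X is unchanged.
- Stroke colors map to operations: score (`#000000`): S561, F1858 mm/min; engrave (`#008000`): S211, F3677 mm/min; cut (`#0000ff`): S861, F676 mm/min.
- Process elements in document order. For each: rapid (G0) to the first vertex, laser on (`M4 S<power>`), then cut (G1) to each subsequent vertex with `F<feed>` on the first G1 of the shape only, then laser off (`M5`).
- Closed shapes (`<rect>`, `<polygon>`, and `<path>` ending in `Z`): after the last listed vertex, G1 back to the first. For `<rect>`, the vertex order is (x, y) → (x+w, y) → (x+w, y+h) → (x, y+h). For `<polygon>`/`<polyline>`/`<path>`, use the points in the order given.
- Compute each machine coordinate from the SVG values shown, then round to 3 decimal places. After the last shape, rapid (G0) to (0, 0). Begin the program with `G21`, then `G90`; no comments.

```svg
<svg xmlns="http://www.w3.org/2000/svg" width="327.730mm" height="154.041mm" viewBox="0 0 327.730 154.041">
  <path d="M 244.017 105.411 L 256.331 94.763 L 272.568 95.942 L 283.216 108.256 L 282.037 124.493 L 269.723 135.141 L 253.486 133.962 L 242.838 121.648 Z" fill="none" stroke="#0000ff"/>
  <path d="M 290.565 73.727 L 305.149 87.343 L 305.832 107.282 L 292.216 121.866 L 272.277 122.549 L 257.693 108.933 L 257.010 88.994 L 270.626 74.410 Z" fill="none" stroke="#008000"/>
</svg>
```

1 u = 1 mm; y_m = 154.041 − y.

[1] `<path>` regular polygon, #0000ff→cut S861 F676: (244.017,48.630) → (256.331,59.278) → (272.568,58.099) → (283.216,45.785) → (282.037,29.548) → (269.723,18.900) → (253.486,20.079) → (242.838,32.393) → (244.017,48.630) (closed)

[2] `<path>` regular polygon, #008000→engrave S211 F3677: (290.565,80.314) → (305.149,66.698) → (305.832,46.759) → (292.216,32.175) → (272.277,31.492) → (257.693,45.108) → (257.010,65.047) → (270.626,79.631) → (290.565,80.314) (closed)

G21
G90
G0 X244.017 Y48.630
M4 S861
G1 X256.331 Y59.278 F676
G1 X272.568 Y58.099
G1 X283.216 Y45.785
G1 X282.037 Y29.548
G1 X269.723 Y18.900
G1 X253.486 Y20.079
G1 X242.838 Y32.393
G1 X244.017 Y48.630
M5
G0 X290.565 Y80.314
M4 S211
G1 X305.149 Y66.698 F3677
G1 X305.832 Y46.759
G1 X292.216 Y32.175
G1 X272.277 Y31.492
G1 X257.693 Y45.108
G1 X257.010 Y65.047
G1 X270.626 Y79.631
G1 X290.565 Y80.314
M5
G0 X0.000 Y0.000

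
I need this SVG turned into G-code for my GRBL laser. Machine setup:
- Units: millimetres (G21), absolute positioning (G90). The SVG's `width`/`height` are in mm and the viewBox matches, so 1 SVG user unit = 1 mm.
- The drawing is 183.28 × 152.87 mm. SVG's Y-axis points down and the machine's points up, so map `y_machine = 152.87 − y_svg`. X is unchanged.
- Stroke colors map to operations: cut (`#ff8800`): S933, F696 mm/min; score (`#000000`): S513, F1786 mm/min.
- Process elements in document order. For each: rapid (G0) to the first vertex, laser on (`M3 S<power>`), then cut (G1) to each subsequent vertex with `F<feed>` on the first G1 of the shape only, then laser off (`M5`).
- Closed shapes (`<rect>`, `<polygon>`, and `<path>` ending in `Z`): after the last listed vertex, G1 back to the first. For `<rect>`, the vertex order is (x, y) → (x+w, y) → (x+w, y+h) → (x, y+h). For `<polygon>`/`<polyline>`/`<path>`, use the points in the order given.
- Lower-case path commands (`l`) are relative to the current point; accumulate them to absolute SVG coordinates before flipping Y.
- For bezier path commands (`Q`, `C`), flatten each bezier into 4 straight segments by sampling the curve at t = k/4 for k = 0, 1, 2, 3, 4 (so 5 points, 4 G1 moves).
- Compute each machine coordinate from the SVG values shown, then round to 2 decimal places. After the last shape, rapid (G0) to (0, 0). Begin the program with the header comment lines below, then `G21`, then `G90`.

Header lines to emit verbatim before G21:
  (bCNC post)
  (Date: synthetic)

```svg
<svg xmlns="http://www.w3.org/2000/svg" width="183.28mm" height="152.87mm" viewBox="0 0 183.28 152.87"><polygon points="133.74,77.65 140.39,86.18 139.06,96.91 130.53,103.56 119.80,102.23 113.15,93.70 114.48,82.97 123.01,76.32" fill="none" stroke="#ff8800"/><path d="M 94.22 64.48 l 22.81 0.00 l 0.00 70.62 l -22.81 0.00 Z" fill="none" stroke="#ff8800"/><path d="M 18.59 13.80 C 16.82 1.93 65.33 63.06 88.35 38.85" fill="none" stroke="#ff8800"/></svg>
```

Since the viewBox matches the mm dimensions, user units are millimetres directly. The only transform is the Y-flip y_m = 152.87 − y_svg.

Shape 1 is a regular polygon drawn with `<polygon>`. Its stroke #ff8800 means cut at S933, F696. After flipping Y the toolpath is (133.74,75.22) → (140.39,66.69) → (139.06,55.96) → (130.53,49.31) → (119.80,50.64) → (113.15,59.17) → (114.48,69.90) → (123.01,76.55) → (133.74,75.22), returning to the start.

Shape 2 is a rectangle drawn with `<path>`. Its stroke #ff8800 means cut at S933, F696. After flipping Y the toolpath is (94.22,88.39) → (117.03,88.39) → (117.03,17.77) → (94.22,17.77) → (94.22,88.39), returning to the start.

Shape 3 is a cubic bezier drawn with `<path>`. Its stroke #ff8800 means cut at S933, F696. After flipping Y the toolpath is (18.59,139.07) → (25.51,136.76) → (44.17,121.92) → (67.49,109.39) → (88.35,114.02).

(bCNC post)
(Date: synthetic)
G21
G90
G0 X133.74 Y75.22
M3 S933
G1 X140.39 Y66.69 F696
G1 X139.06 Y55.96
G1 X130.53 Y49.31
G1 X119.80 Y50.64
G1 X113.15 Y59.17
G1 X114.48 Y69.90
G1 X123.01 Y76.55
G1 X133.74 Y75.22
M5
G0 X94.22 Y88.39
M3 S933
G1 X117.03 Y88.39 F696
G1 X117.03 Y17.77
G1 X94.22 Y17.77
G1 X94.22 Y88.39
M5
G0 X18.59 Y139.07
M3 S933
G1 X25.51 Y136.76 F696
G1 X44.17 Y121.92
G1 X67.49 Y109.39
G1 X88.35 Y114.02
M5
G0 X0.00 Y0.00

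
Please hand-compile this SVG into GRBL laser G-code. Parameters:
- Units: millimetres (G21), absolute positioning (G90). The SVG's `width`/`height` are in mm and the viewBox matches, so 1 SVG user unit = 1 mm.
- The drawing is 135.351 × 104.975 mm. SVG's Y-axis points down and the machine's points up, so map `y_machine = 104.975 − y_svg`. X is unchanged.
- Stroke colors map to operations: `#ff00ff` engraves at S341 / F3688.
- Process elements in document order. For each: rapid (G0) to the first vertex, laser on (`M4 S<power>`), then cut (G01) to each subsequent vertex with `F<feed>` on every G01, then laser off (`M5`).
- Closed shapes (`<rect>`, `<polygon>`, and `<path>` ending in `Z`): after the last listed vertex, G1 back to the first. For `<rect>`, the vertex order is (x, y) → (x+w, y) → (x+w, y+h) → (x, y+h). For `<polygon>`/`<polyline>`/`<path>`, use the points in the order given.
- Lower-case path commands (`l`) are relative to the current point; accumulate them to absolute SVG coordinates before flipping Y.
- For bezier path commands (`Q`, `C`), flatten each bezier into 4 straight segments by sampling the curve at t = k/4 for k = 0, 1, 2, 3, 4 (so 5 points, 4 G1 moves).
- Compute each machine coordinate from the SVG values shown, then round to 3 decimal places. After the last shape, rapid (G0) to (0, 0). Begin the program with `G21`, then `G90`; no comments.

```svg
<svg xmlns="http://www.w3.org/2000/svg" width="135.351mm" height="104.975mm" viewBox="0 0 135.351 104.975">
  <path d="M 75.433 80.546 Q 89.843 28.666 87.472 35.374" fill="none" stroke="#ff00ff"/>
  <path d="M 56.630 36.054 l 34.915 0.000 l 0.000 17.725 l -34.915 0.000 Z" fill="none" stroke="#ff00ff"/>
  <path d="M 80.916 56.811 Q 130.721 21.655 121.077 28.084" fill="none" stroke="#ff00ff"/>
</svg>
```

G21
G90
G0 X75.433 Y24.429
M4 S341
G01 X81.589 Y46.707 F3688
G01 X85.648 Y61.662 F3688
G01 X87.609 Y69.293 F3688
G01 X87.472 Y69.601 F3688
M5
G0 X56.630 Y68.921
M4 S341
G01 X91.545 Y68.921 F3688
G01 X91.545 Y51.196 F3688
G01 X56.630 Y51.196 F3688
G01 X56.630 Y68.921 F3688
M5
G0 X80.916 Y48.164
M4 S341
G01 X102.103 Y63.143 F3688
G01 X115.859 Y72.924 F3688
G01 X122.183 Y77.506 F3688
G01 X121.077 Y76.891 F3688
M5
G0 X0.000 Y0.000

1 u = 1 mm; y_m = 104.975 − y.

[1] `<path>` quadratic bezier, #ff00ff→engrave S341 F3688: (75.433,24.429) → (81.589,46.707) → (85.648,61.662) → (87.609,69.293) → (87.472,69.601)

[2] `<path>` rectangle, #ff00ff→engrave S341 F3688: (56.630,68.921) → (91.545,68.921) → (91.545,51.196) → (56.630,51.196) → (56.630,68.921) (closed)

[3] `<path>` quadratic bezier, #ff00ff→engrave S341 F3688: (80.916,48.164) → (102.103,63.143) → (115.859,72.924) → (122.183,77.506) → (121.077,76.891)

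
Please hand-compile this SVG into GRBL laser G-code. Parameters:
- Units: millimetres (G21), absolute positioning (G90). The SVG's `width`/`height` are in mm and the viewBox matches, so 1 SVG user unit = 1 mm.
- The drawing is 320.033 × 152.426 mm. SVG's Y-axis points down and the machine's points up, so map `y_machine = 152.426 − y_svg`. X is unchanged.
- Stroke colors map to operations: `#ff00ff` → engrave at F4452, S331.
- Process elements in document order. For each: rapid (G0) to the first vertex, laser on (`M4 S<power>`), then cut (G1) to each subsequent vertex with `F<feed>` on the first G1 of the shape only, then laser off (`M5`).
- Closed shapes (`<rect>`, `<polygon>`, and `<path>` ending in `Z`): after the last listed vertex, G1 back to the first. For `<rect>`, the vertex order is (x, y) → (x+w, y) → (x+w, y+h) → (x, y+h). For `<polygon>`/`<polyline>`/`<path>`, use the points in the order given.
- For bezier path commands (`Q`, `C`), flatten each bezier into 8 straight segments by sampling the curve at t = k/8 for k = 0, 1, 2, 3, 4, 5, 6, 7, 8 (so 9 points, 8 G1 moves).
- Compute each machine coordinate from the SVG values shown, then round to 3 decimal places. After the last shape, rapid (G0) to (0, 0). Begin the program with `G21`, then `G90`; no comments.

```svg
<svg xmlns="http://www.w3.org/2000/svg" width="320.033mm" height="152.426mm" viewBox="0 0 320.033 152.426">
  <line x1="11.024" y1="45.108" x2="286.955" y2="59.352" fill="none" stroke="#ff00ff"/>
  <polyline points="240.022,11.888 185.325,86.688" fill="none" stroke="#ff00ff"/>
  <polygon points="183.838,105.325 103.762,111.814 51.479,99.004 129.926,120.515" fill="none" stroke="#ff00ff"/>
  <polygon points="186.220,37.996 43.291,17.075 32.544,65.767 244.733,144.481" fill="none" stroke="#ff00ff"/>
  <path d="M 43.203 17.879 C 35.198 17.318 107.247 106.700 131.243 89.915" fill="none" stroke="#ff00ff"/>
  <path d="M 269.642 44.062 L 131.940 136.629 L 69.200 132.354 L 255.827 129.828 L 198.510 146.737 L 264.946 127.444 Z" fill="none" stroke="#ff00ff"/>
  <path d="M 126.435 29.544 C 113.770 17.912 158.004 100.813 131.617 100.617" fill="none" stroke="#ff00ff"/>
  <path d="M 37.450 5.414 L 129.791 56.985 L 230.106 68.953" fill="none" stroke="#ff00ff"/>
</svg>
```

1 u = 1 mm; y_m = 152.426 − y.

[1] `<line>` line segment, #ff00ff→engrave S331 F4452: (11.024,107.318) → (286.955,93.074)

[2] `<polyline>` line segment, #ff00ff→engrave S331 F4452: (240.022,140.538) → (185.325,65.738)

[3] `<polygon>` closed polygon, #ff00ff→engrave S331 F4452: (183.838,47.101) → (103.762,40.612) → (51.479,53.422) → (129.926,31.911) → (183.838,47.101) (closed)

[4] `<polygon>` closed polygon, #ff00ff→engrave S331 F4452: (186.220,114.430) → (43.291,135.351) → (32.544,86.659) → (244.733,7.945) → (186.220,114.430) (closed)

[5] `<path>` cubic bezier, #ff00ff→engrave S331 F4452: (43.203,134.547) → (43.703,130.924) → (50.208,121.168) → (61.215,107.575) → (75.223,92.445) → (90.731,78.075) → (106.238,66.764) → (120.242,60.810) → (131.243,62.511)

[6] `<path>` closed polygon, #ff00ff→engrave S331 F4452: (269.642,108.364) → (131.940,15.797) → (69.200,20.072) → (255.827,22.598) → (198.510,5.689) → (264.946,24.982) → (269.642,108.364) (closed)

[7] `<path>` cubic bezier, #ff00ff→engrave S331 F4452: (126.435,122.882) → (124.104,123.160) → (125.612,116.657) → (129.466,105.454) → (134.172,91.634) → (138.234,77.278) → (140.158,64.467) → (138.451,55.284) → (131.617,51.809)

[8] `<path>` open polyline, #ff00ff→engrave S331 F4452: (37.450,147.012) → (129.791,95.441) → (230.106,83.473)

G21
G90
G0 X11.024 Y107.318
M4 S331
G1 X286.955 Y93.074 F4452
M5
G0 X240.022 Y140.538
M4 S331
G1 X185.325 Y65.738 F4452
M5
G0 X183.838 Y47.101
M4 S331
G1 X103.762 Y40.612 F4452
G1 X51.479 Y53.422
G1 X129.926 Y31.911
G1 X183.838 Y47.101
M5
G0 X186.220 Y114.430
M4 S331
G1 X43.291 Y135.351 F4452
G1 X32.544 Y86.659
G1 X244.733 Y7.945
G1 X186.220 Y114.430
M5
G0 X43.203 Y134.547
M4 S331
G1 X43.703 Y130.924 F4452
G1 X50.208 Y121.168
G1 X61.215 Y107.575
G1 X75.223 Y92.445
G1 X90.731 Y78.075
G1 X106.238 Y66.764
G1 X120.242 Y60.810
G1 X131.243 Y62.511
M5
G0 X269.642 Y108.364
M4 S331
G1 X131.940 Y15.797 F4452
G1 X69.200 Y20.072
G1 X255.827 Y22.598
G1 X198.510 Y5.689
G1 X264.946 Y24.982
G1 X269.642 Y108.364
M5
G0 X126.435 Y122.882
M4 S331
G1 X124.104 Y123.160 F4452
G1 X125.612 Y116.657
G1 X129.466 Y105.454
G1 X134.172 Y91.634
G1 X138.234 Y77.278
G1 X140.158 Y64.467
G1 X138.451 Y55.284
G1 X131.617 Y51.809
M5
G0 X37.450 Y147.012
M4 S331
G1 X129.791 Y95.441 F4452
G1 X230.106 Y83.473
M5
G0 X0.000 Y0.000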